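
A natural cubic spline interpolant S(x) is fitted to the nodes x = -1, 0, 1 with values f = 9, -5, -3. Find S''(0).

Write m_i for S''(x_i). With h_i = 1, 1 and divided differences Δ_i = -14, 2, the continuity of S' gives the tridiagonal system
  1·m_0 + 4·m_1 + 1·m_2 = 6(Δ_1 - Δ_0) = 96
Natural end conditions: m_0 = m_2 = 0.
Solving: m_0 = 0, m_1 = 24, m_2 = 0.

24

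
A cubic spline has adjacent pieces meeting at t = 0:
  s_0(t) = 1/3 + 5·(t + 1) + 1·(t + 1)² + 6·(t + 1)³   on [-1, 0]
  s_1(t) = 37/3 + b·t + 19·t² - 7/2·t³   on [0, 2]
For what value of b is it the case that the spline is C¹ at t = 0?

s_0'(t) = 5 + 2·(t + 1) + 18·(t + 1)², so s_0'(0) = 25. On the right, s_1'(0) = b, so b = 25.

25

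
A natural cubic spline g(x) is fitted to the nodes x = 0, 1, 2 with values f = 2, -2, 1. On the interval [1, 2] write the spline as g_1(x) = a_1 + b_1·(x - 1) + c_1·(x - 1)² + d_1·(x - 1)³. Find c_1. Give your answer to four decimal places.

Write M_i for g''(x_i). With h_i = 1, 1 and divided differences Δ_i = -4, 3, the continuity of g' gives the tridiagonal system
  1·M_0 + 4·M_1 + 1·M_2 = 6(Δ_1 - Δ_0) = 42
Natural end conditions: M_0 = M_2 = 0.
Solving the tridiagonal system: M_0 = 0, M_1 = 21/2, M_2 = 0.
On [1, 2], with g_1(x) = a_1 + b_1·(x - 1) + c_1·(x - 1)² + d_1·(x - 1)³: c_1 = M_1/2 = 21/4, d_1 = (M_2 - M_1)/(6h_1) = -7/4, b_1 = Δ_1 - h_1(2M_1 + M_2)/6 = -1/2.

5.2500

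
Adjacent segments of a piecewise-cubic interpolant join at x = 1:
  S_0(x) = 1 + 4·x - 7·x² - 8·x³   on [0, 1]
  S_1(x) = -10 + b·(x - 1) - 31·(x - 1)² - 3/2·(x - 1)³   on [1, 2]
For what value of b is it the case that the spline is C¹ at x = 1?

S_0'(x) = 4 - 14·x - 24·x², so S_0'(1) = -34. On the right, S_1'(1) = b, so b = -34.

-34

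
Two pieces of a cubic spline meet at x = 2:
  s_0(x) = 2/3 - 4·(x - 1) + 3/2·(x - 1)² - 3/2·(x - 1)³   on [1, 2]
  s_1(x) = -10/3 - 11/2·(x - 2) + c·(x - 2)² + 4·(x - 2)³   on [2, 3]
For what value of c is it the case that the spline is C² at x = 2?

s_0''(x) = 3 - 9·(x - 1), so s_0''(2) = -6. On the right, s_1''(2) = 2c, so c = -3.

-3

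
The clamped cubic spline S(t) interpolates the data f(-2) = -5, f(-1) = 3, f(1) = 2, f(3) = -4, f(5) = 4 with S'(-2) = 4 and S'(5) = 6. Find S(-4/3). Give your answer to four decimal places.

Write m_i for S''(x_i). With h_i = 1, 2, 2, 2 and divided differences Δ_i = 8, -1/2, -3, 4, the continuity of S' gives the tridiagonal system
  1·m_0 + 6·m_1 + 2·m_2 = 6(Δ_1 - Δ_0) = -51
  2·m_1 + 8·m_2 + 2·m_3 = 6(Δ_2 - Δ_1) = -15
  2·m_2 + 8·m_3 + 2·m_4 = 6(Δ_3 - Δ_2) = 42
Clamped end conditions give two more equations: 2h_0·m_0 + h_0·m_1 = 6(Δ_0 - S'(-2)) = 24 and h_3·m_3 + 2h_3·m_4 = 6(S'(5) - Δ_3) = 12.
Solving: m_0 = 1519/86, m_1 = -487/43, m_2 = -61/172, m_3 = 451/86, m_4 = 65/172.
On [-2, -1], S(t) = -5 + 4·(t + 2) + 1519/172·(t + 2)² - 831/172·(t + 2)³.
With (t + 2) = 2/3: S(-4/3) = 62/387.

0.1602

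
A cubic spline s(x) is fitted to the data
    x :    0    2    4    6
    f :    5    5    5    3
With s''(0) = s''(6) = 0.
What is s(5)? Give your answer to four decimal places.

4.2000

Let M_i = s''(x_i). Step sizes h_i = 2, 2, 2; slopes of the chords Δ_i = (y_(i+1) - y_i)/h_i = 0, 0, -1.
  2·M_0 + 8·M_1 + 2·M_2 = 6(Δ_1 - Δ_0) = 0
  2·M_1 + 8·M_2 + 2·M_3 = 6(Δ_2 - Δ_1) = -6
Natural end conditions: M_0 = M_3 = 0.
Solving: M_0 = 0, M_1 = 1/5, M_2 = -4/5, M_3 = 0.
On [4, 6], s(x) = 5 - 7/15·(x - 4) - 2/5·(x - 4)² + 1/15·(x - 4)³.
With (x - 4) = 1: s(5) = 21/5.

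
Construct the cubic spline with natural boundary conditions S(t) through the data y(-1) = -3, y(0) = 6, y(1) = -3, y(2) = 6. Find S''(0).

Write M_i for S''(x_i). With h_i = 1, 1, 1 and divided differences Δ_i = 9, -9, 9, the continuity of S' gives the tridiagonal system
  1·M_0 + 4·M_1 + 1·M_2 = 6(Δ_1 - Δ_0) = -108
  1·M_1 + 4·M_2 + 1·M_3 = 6(Δ_2 - Δ_1) = 108
Natural end conditions: M_0 = M_3 = 0.
Solving the tridiagonal system: M_0 = 0, M_1 = -36, M_2 = 36, M_3 = 0.

-36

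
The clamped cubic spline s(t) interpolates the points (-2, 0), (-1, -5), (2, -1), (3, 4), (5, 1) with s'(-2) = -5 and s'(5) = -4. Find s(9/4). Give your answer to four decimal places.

Write σ_i for s''(x_i). With h_i = 1, 3, 1, 2 and divided differences Δ_i = -5, 4/3, 5, -3/2, the continuity of s' gives the tridiagonal system
  1·σ_0 + 8·σ_1 + 3·σ_2 = 6(Δ_1 - Δ_0) = 38
  3·σ_1 + 8·σ_2 + 1·σ_3 = 6(Δ_2 - Δ_1) = 22
  1·σ_2 + 6·σ_3 + 2·σ_4 = 6(Δ_3 - Δ_2) = -39
Clamped end conditions give two more equations: 2h_0·σ_0 + h_0·σ_1 = 6(Δ_0 - s'(-2)) = 0 and h_3·σ_3 + 2h_3·σ_4 = 6(s'(5) - Δ_3) = -15.
Solving: σ_0 = -47/22, σ_1 = 47/11, σ_2 = 131/66, σ_3 = -221/33, σ_4 = -53/132.
On [2, 3], s(t) = -1 + 60/11·(t - 2) + 131/132·(t - 2)² - 191/132·(t - 2)³.
With (t - 2) = 1/4: s(9/4) = 1135/2816.

0.4031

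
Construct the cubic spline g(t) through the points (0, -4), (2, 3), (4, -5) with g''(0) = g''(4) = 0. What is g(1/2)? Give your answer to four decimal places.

Put m_i = g'' at the i-th knot. Here h = (2, 2) and Δ = (7/2, -4), so the interior equations h_(i-1)·m_(i-1) + 2(h_(i-1)+h_i)·m_i + h_i·m_(i+1) = 6(Δ_i − Δ_(i-1)) read
  2·m_0 + 8·m_1 + 2·m_2 = 6(Δ_1 - Δ_0) = -45
Natural end conditions: m_0 = m_2 = 0.
Forward elimination and back-substitution give m_0 = 0, m_1 = -45/8, m_2 = 0.
On [0, 2], g(t) = -4 + 43/8·t + 0·t² - 15/32·t³.
With t = 1/2: g(1/2) = -351/256.

-1.3711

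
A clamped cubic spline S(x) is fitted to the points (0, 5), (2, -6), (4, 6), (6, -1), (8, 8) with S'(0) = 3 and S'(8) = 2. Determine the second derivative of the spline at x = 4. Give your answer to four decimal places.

-14.5625

With σ_i denoting the second derivative at x_i, h_i = 2, 2, 2, 2, and Δ_i = (y_(i+1) − y_i)/h_i = -11/2, 6, -7/2, 9/2:
  2·σ_0 + 8·σ_1 + 2·σ_2 = 6(Δ_1 - Δ_0) = 69
  2·σ_1 + 8·σ_2 + 2·σ_3 = 6(Δ_2 - Δ_1) = -57
  2·σ_2 + 8·σ_3 + 2·σ_4 = 6(Δ_3 - Δ_2) = 48
Clamped end conditions give two more equations: 2h_0·σ_0 + h_0·σ_1 = 6(Δ_0 - S'(0)) = -51 and h_3·σ_3 + 2h_3·σ_4 = 6(S'(8) - Δ_3) = -15.
Forward elimination and back-substitution give σ_0 = -2417/112, σ_1 = 989/56, σ_2 = -233/16, σ_3 = 677/56, σ_4 = -1097/112.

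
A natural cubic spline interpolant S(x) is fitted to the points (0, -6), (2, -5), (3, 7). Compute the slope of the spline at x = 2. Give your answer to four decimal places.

8.1667

Let M_i = S''(x_i). Step sizes h_i = 2, 1; slopes of the chords Δ_i = (y_(i+1) - y_i)/h_i = 1/2, 12.
  2·M_0 + 6·M_1 + 1·M_2 = 6(Δ_1 - Δ_0) = 69
Natural end conditions: M_0 = M_2 = 0.
Hence M_0 = 0, M_1 = 23/2, M_2 = 0.
On [2, 3], S'(x) = b_1 + 2c_1·(x - 2) + 3d_1·(x - 2)² with b_1 = Δ_1 - h_1(2M_1 + M_2)/6 = 49/6, c_1 = M_1/2 = 23/4, d_1 = (M_2 - M_1)/(6h_1) = -23/12. So S'(2) = 49/6.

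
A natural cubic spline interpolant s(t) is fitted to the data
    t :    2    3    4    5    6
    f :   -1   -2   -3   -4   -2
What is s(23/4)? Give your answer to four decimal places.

-2.6883

Let σ_i = s''(x_i). Step sizes h_i = 1, 1, 1, 1; slopes of the chords Δ_i = (y_(i+1) - y_i)/h_i = -1, -1, -1, 2.
  1·σ_0 + 4·σ_1 + 1·σ_2 = 6(Δ_1 - Δ_0) = 0
  1·σ_1 + 4·σ_2 + 1·σ_3 = 6(Δ_2 - Δ_1) = 0
  1·σ_2 + 4·σ_3 + 1·σ_4 = 6(Δ_3 - Δ_2) = 18
Natural end conditions: σ_0 = σ_4 = 0.
Hence σ_0 = 0, σ_1 = 9/28, σ_2 = -9/7, σ_3 = 135/28, σ_4 = 0.
On [5, 6], s(t) = -4 + 11/28·(t - 5) + 135/56·(t - 5)² - 45/56·(t - 5)³.
With (t - 5) = 3/4: s(23/4) = -9635/3584.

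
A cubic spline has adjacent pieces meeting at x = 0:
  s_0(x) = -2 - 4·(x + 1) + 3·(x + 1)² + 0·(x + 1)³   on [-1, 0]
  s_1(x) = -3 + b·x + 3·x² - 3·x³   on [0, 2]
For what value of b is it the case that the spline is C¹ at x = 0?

s_0'(x) = -4 + 6·(x + 1) + 0·(x + 1)², so s_0'(0) = 2. On the right, s_1'(0) = b, so b = 2.

2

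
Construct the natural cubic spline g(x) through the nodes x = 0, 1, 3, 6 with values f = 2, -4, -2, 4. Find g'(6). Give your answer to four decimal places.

Write M_i for g''(x_i). With h_i = 1, 2, 3 and divided differences Δ_i = -6, 1, 2, the continuity of g' gives the tridiagonal system
  1·M_0 + 6·M_1 + 2·M_2 = 6(Δ_1 - Δ_0) = 42
  2·M_1 + 10·M_2 + 3·M_3 = 6(Δ_2 - Δ_1) = 6
Natural end conditions: M_0 = M_3 = 0.
Hence M_0 = 0, M_1 = 51/7, M_2 = -6/7, M_3 = 0.
On [3, 6], g'(x) = b_2 + 2c_2·(x - 3) + 3d_2·(x - 3)² with b_2 = Δ_2 - h_2(2M_2 + M_3)/6 = 20/7, c_2 = M_2/2 = -3/7, d_2 = (M_3 - M_2)/(6h_2) = 1/21. So g'(6) = 11/7.

1.5714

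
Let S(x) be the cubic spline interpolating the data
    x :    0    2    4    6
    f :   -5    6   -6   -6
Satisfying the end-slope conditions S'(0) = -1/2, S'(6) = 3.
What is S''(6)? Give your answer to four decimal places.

0.4667

Let m_i = S''(x_i). Step sizes h_i = 2, 2, 2; slopes of the chords Δ_i = (y_(i+1) - y_i)/h_i = 11/2, -6, 0.
  2·m_0 + 8·m_1 + 2·m_2 = 6(Δ_1 - Δ_0) = -69
  2·m_1 + 8·m_2 + 2·m_3 = 6(Δ_2 - Δ_1) = 36
Clamped end conditions give two more equations: 2h_0·m_0 + h_0·m_1 = 6(Δ_0 - S'(0)) = 36 and h_2·m_2 + 2h_2·m_3 = 6(S'(6) - Δ_2) = 18.
Solving the tridiagonal system: m_0 = 491/30, m_1 = -221/15, m_2 = 121/15, m_3 = 7/15.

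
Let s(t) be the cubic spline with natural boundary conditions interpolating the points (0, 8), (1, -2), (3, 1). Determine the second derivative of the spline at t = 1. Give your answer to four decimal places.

Let σ_i = s''(x_i). Step sizes h_i = 1, 2; slopes of the chords Δ_i = (y_(i+1) - y_i)/h_i = -10, 3/2.
  1·σ_0 + 6·σ_1 + 2·σ_2 = 6(Δ_1 - Δ_0) = 69
Natural end conditions: σ_0 = σ_2 = 0.
Solving: σ_0 = 0, σ_1 = 23/2, σ_2 = 0.

11.5000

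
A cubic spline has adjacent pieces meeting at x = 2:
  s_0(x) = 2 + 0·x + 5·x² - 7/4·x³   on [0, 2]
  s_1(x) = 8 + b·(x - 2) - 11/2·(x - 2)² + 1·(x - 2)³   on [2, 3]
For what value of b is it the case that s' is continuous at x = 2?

-1

s_0'(x) = 0 + 10·x - 21/4·x², so s_0'(2) = -1. On the right, s_1'(2) = b, so b = -1.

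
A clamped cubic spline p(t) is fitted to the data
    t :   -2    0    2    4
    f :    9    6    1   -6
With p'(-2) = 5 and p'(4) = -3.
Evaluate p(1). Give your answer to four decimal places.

Write σ_i for p''(x_i). With h_i = 2, 2, 2 and divided differences Δ_i = -3/2, -5/2, -7/2, the continuity of p' gives the tridiagonal system
  2·σ_0 + 8·σ_1 + 2·σ_2 = 6(Δ_1 - Δ_0) = -6
  2·σ_1 + 8·σ_2 + 2·σ_3 = 6(Δ_2 - Δ_1) = -6
Clamped end conditions give two more equations: 2h_0·σ_0 + h_0·σ_1 = 6(Δ_0 - p'(-2)) = -39 and h_2·σ_2 + 2h_2·σ_3 = 6(p'(4) - Δ_2) = 3.
Solving the tridiagonal system: σ_0 = -329/30, σ_1 = 73/30, σ_2 = -53/30, σ_3 = 49/30.
On [0, 2], p(t) = 6 - 53/15·t + 73/60·t² - 7/20·t³.
With t = 1: p(1) = 10/3.

3.3333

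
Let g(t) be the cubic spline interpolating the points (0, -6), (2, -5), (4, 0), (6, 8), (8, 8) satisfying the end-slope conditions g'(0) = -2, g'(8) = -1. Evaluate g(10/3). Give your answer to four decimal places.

-2.1746

Write σ_i for g''(x_i). With h_i = 2, 2, 2, 2 and divided differences Δ_i = 1/2, 5/2, 4, 0, the continuity of g' gives the tridiagonal system
  2·σ_0 + 8·σ_1 + 2·σ_2 = 6(Δ_1 - Δ_0) = 12
  2·σ_1 + 8·σ_2 + 2·σ_3 = 6(Δ_2 - Δ_1) = 9
  2·σ_2 + 8·σ_3 + 2·σ_4 = 6(Δ_3 - Δ_2) = -24
Clamped end conditions give two more equations: 2h_0·σ_0 + h_0·σ_1 = 6(Δ_0 - g'(0)) = 15 and h_3·σ_3 + 2h_3·σ_4 = 6(g'(8) - Δ_3) = -6.
Solving: σ_0 = 26/7, σ_1 = 1/14, σ_2 = 2, σ_3 = -25/7, σ_4 = 2/7.
On [2, 4], g(t) = -5 + 25/14·(t - 2) + 1/28·(t - 2)² + 9/56·(t - 2)³.
With (t - 2) = 4/3: g(10/3) = -137/63.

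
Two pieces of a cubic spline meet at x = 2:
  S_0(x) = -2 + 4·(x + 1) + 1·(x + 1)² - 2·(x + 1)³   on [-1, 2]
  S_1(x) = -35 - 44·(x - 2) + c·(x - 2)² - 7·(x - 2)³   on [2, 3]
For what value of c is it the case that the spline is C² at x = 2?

S_0''(x) = 2 - 12·(x + 1), so S_0''(2) = -34. On the right, S_1''(2) = 2c, so c = -17.

-17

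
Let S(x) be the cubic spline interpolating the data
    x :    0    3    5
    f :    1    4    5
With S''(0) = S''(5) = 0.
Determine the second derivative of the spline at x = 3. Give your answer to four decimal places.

-0.3000

Let M_i = S''(x_i). Step sizes h_i = 3, 2; slopes of the chords Δ_i = (y_(i+1) - y_i)/h_i = 1, 1/2.
  3·M_0 + 10·M_1 + 2·M_2 = 6(Δ_1 - Δ_0) = -3
Natural end conditions: M_0 = M_2 = 0.
Hence M_0 = 0, M_1 = -3/10, M_2 = 0.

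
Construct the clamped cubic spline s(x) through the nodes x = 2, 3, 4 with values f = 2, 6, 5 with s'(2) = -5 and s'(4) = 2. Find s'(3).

Write σ_i for s''(x_i). With h_i = 1, 1 and divided differences Δ_i = 4, -1, the continuity of s' gives the tridiagonal system
  1·σ_0 + 4·σ_1 + 1·σ_2 = 6(Δ_1 - Δ_0) = -30
Clamped end conditions give two more equations: 2h_0·σ_0 + h_0·σ_1 = 6(Δ_0 - s'(2)) = 54 and h_1·σ_1 + 2h_1·σ_2 = 6(s'(4) - Δ_1) = 18.
Solving: σ_0 = 38, σ_1 = -22, σ_2 = 20.
On [3, 4], s'(x) = b_1 + 2c_1·(x - 3) + 3d_1·(x - 3)² with b_1 = Δ_1 - h_1(2σ_1 + σ_2)/6 = 3, c_1 = σ_1/2 = -11, d_1 = (σ_2 - σ_1)/(6h_1) = 7. So s'(3) = 3.

3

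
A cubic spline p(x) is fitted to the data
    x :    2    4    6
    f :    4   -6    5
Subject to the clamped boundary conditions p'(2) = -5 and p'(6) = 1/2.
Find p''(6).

With M_i denoting the second derivative at x_i, h_i = 2, 2, and Δ_i = (y_(i+1) − y_i)/h_i = -5, 11/2:
  2·M_0 + 8·M_1 + 2·M_2 = 6(Δ_1 - Δ_0) = 63
Clamped end conditions give two more equations: 2h_0·M_0 + h_0·M_1 = 6(Δ_0 - p'(2)) = 0 and h_1·M_1 + 2h_1·M_2 = 6(p'(6) - Δ_1) = -30.
Hence M_0 = -13/2, M_1 = 13, M_2 = -14.

-14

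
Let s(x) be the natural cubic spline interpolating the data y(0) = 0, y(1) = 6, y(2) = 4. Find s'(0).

8

Write σ_i for s''(x_i). With h_i = 1, 1 and divided differences Δ_i = 6, -2, the continuity of s' gives the tridiagonal system
  1·σ_0 + 4·σ_1 + 1·σ_2 = 6(Δ_1 - Δ_0) = -48
Natural end conditions: σ_0 = σ_2 = 0.
Solving the tridiagonal system: σ_0 = 0, σ_1 = -12, σ_2 = 0.
On [0, 1], s'(x) = b_0 + 2c_0·x + 3d_0·x² with b_0 = Δ_0 - h_0(2σ_0 + σ_1)/6 = 8, c_0 = σ_0/2 = 0, d_0 = (σ_1 - σ_0)/(6h_0) = -2. So s'(0) = 8.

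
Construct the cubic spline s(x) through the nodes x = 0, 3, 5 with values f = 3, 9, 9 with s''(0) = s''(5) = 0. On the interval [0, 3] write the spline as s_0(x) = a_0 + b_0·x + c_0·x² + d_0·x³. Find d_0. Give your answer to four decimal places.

Write σ_i for s''(x_i). With h_i = 3, 2 and divided differences Δ_i = 2, 0, the continuity of s' gives the tridiagonal system
  3·σ_0 + 10·σ_1 + 2·σ_2 = 6(Δ_1 - Δ_0) = -12
Natural end conditions: σ_0 = σ_2 = 0.
Hence σ_0 = 0, σ_1 = -6/5, σ_2 = 0.
On [0, 3], with s_0(x) = a_0 + b_0·x + c_0·x² + d_0·x³: c_0 = σ_0/2 = 0, d_0 = (σ_1 - σ_0)/(6h_0) = -1/15, b_0 = Δ_0 - h_0(2σ_0 + σ_1)/6 = 13/5.

-0.0667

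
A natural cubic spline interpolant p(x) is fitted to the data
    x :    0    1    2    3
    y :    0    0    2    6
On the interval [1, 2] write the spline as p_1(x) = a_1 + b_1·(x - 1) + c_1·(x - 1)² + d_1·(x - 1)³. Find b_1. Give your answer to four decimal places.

0.8000

Let σ_i = p''(x_i). Step sizes h_i = 1, 1, 1; slopes of the chords Δ_i = (y_(i+1) - y_i)/h_i = 0, 2, 4.
  1·σ_0 + 4·σ_1 + 1·σ_2 = 6(Δ_1 - Δ_0) = 12
  1·σ_1 + 4·σ_2 + 1·σ_3 = 6(Δ_2 - Δ_1) = 12
Natural end conditions: σ_0 = σ_3 = 0.
Solving the tridiagonal system: σ_0 = 0, σ_1 = 12/5, σ_2 = 12/5, σ_3 = 0.
On [1, 2], with p_1(x) = a_1 + b_1·(x - 1) + c_1·(x - 1)² + d_1·(x - 1)³: c_1 = σ_1/2 = 6/5, d_1 = (σ_2 - σ_1)/(6h_1) = 0, b_1 = Δ_1 - h_1(2σ_1 + σ_2)/6 = 4/5.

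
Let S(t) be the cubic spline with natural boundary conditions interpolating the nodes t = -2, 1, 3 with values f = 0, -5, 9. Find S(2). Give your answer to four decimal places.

0.7000

Write M_i for S''(x_i). With h_i = 3, 2 and divided differences Δ_i = -5/3, 7, the continuity of S' gives the tridiagonal system
  3·M_0 + 10·M_1 + 2·M_2 = 6(Δ_1 - Δ_0) = 52
Natural end conditions: M_0 = M_2 = 0.
Solving: M_0 = 0, M_1 = 26/5, M_2 = 0.
On [1, 3], S(t) = -5 + 53/15·(t - 1) + 13/5·(t - 1)² - 13/30·(t - 1)³.
With (t - 1) = 1: S(2) = 7/10.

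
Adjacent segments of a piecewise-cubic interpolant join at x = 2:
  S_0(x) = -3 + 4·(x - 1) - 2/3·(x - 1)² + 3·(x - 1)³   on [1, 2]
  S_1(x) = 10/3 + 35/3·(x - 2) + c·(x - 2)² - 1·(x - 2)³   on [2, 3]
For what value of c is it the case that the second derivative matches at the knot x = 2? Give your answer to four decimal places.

S_0''(x) = -4/3 + 18·(x - 1), so S_0''(2) = 50/3. On the right, S_1''(2) = 2c, so c = 25/3.

8.3333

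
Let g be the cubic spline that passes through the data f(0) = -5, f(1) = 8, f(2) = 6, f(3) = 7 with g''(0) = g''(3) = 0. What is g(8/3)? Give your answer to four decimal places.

Write M_i for g''(x_i). With h_i = 1, 1, 1 and divided differences Δ_i = 13, -2, 1, the continuity of g' gives the tridiagonal system
  1·M_0 + 4·M_1 + 1·M_2 = 6(Δ_1 - Δ_0) = -90
  1·M_1 + 4·M_2 + 1·M_3 = 6(Δ_2 - Δ_1) = 18
Natural end conditions: M_0 = M_3 = 0.
Forward elimination and back-substitution give M_0 = 0, M_1 = -126/5, M_2 = 54/5, M_3 = 0.
On [2, 3], g(t) = 6 - 13/5·(t - 2) + 27/5·(t - 2)² - 9/5·(t - 2)³.
With (t - 2) = 2/3: g(8/3) = 92/15.

6.1333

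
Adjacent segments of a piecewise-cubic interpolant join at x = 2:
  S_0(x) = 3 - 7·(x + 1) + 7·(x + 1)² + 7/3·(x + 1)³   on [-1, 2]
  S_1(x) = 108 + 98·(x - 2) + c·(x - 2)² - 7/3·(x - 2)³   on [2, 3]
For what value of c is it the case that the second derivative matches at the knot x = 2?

S_0''(x) = 14 + 14·(x + 1), so S_0''(2) = 56. On the right, S_1''(2) = 2c, so c = 28.

28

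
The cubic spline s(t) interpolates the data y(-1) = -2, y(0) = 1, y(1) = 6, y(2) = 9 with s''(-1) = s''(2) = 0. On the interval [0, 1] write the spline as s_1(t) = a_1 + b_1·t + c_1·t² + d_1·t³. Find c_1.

2

Write M_i for s''(x_i). With h_i = 1, 1, 1 and divided differences Δ_i = 3, 5, 3, the continuity of s' gives the tridiagonal system
  1·M_0 + 4·M_1 + 1·M_2 = 6(Δ_1 - Δ_0) = 12
  1·M_1 + 4·M_2 + 1·M_3 = 6(Δ_2 - Δ_1) = -12
Natural end conditions: M_0 = M_3 = 0.
Hence M_0 = 0, M_1 = 4, M_2 = -4, M_3 = 0.
On [0, 1], with s_1(t) = a_1 + b_1·t + c_1·t² + d_1·t³: c_1 = M_1/2 = 2, d_1 = (M_2 - M_1)/(6h_1) = -4/3, b_1 = Δ_1 - h_1(2M_1 + M_2)/6 = 13/3.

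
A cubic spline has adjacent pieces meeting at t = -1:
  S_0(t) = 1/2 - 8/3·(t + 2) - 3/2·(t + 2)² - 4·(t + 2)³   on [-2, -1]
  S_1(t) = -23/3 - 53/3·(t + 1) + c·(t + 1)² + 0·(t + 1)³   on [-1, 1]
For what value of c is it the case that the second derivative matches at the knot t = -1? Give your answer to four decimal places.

-13.5000

S_0''(t) = -3 - 24·(t + 2), so S_0''(-1) = -27. On the right, S_1''(-1) = 2c, so c = -27/2.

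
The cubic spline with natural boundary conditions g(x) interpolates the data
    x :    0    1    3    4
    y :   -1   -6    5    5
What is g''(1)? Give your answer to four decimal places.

13.8750

Write M_i for g''(x_i). With h_i = 1, 2, 1 and divided differences Δ_i = -5, 11/2, 0, the continuity of g' gives the tridiagonal system
  1·M_0 + 6·M_1 + 2·M_2 = 6(Δ_1 - Δ_0) = 63
  2·M_1 + 6·M_2 + 1·M_3 = 6(Δ_2 - Δ_1) = -33
Natural end conditions: M_0 = M_3 = 0.
Hence M_0 = 0, M_1 = 111/8, M_2 = -81/8, M_3 = 0.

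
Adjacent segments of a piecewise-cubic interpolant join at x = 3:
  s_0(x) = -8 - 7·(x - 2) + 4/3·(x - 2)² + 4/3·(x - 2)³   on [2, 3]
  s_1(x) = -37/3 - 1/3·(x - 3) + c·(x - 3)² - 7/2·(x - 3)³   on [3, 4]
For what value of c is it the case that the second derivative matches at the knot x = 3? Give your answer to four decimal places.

5.3333

s_0''(x) = 8/3 + 8·(x - 2), so s_0''(3) = 32/3. On the right, s_1''(3) = 2c, so c = 16/3.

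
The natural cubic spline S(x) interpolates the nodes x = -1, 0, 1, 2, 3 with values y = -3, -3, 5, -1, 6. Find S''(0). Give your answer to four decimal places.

20.2500

Put M_i = S'' at the i-th knot. Here h = (1, 1, 1, 1) and Δ = (0, 8, -6, 7), so the interior equations h_(i-1)·M_(i-1) + 2(h_(i-1)+h_i)·M_i + h_i·M_(i+1) = 6(Δ_i − Δ_(i-1)) read
  1·M_0 + 4·M_1 + 1·M_2 = 6(Δ_1 - Δ_0) = 48
  1·M_1 + 4·M_2 + 1·M_3 = 6(Δ_2 - Δ_1) = -84
  1·M_2 + 4·M_3 + 1·M_4 = 6(Δ_3 - Δ_2) = 78
Natural end conditions: M_0 = M_4 = 0.
Forward elimination and back-substitution give M_0 = 0, M_1 = 81/4, M_2 = -33, M_3 = 111/4, M_4 = 0.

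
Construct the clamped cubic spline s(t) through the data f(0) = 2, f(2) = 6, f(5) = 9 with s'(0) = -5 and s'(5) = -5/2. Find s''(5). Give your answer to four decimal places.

-2.4000

Put σ_i = s'' at the i-th knot. Here h = (2, 3) and Δ = (2, 1), so the interior equations h_(i-1)·σ_(i-1) + 2(h_(i-1)+h_i)·σ_i + h_i·σ_(i+1) = 6(Δ_i − Δ_(i-1)) read
  2·σ_0 + 10·σ_1 + 3·σ_2 = 6(Δ_1 - Δ_0) = -6
Clamped end conditions give two more equations: 2h_0·σ_0 + h_0·σ_1 = 6(Δ_0 - s'(0)) = 42 and h_1·σ_1 + 2h_1·σ_2 = 6(s'(5) - Δ_1) = -21.
Hence σ_0 = 58/5, σ_1 = -11/5, σ_2 = -12/5.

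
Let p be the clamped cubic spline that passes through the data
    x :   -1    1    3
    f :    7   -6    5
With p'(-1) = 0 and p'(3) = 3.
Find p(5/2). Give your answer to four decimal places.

2.2969

Write M_i for p''(x_i). With h_i = 2, 2 and divided differences Δ_i = -13/2, 11/2, the continuity of p' gives the tridiagonal system
  2·M_0 + 8·M_1 + 2·M_2 = 6(Δ_1 - Δ_0) = 72
Clamped end conditions give two more equations: 2h_0·M_0 + h_0·M_1 = 6(Δ_0 - p'(-1)) = -39 and h_1·M_1 + 2h_1·M_2 = 6(p'(3) - Δ_1) = -15.
Solving the tridiagonal system: M_0 = -18, M_1 = 33/2, M_2 = -12.
On [1, 3], p(x) = -6 - 3/2·(x - 1) + 33/4·(x - 1)² - 19/8·(x - 1)³.
With (x - 1) = 3/2: p(5/2) = 147/64.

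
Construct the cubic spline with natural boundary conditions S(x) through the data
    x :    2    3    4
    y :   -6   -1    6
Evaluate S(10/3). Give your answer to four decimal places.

Let M_i = S''(x_i). Step sizes h_i = 1, 1; slopes of the chords Δ_i = (y_(i+1) - y_i)/h_i = 5, 7.
  1·M_0 + 4·M_1 + 1·M_2 = 6(Δ_1 - Δ_0) = 12
Natural end conditions: M_0 = M_2 = 0.
Solving: M_0 = 0, M_1 = 3, M_2 = 0.
On [3, 4], S(x) = -1 + 6·(x - 3) + 3/2·(x - 3)² - 1/2·(x - 3)³.
With (x - 3) = 1/3: S(10/3) = 31/27.

1.1481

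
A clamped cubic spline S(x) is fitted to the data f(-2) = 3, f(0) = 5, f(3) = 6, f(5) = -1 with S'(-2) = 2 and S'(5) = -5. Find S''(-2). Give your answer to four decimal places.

-1.8229

Write m_i for S''(x_i). With h_i = 2, 3, 2 and divided differences Δ_i = 1, 1/3, -7/2, the continuity of S' gives the tridiagonal system
  2·m_0 + 10·m_1 + 3·m_2 = 6(Δ_1 - Δ_0) = -4
  3·m_1 + 10·m_2 + 2·m_3 = 6(Δ_2 - Δ_1) = -23
Clamped end conditions give two more equations: 2h_0·m_0 + h_0·m_1 = 6(Δ_0 - S'(-2)) = -6 and h_2·m_2 + 2h_2·m_3 = 6(S'(5) - Δ_2) = -9.
Solving: m_0 = -175/96, m_1 = 31/48, m_2 = -109/48, m_3 = -107/96.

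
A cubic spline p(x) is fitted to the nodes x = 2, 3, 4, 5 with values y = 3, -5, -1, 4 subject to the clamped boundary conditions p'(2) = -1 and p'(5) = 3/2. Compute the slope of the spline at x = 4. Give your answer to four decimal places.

7.5333

Let m_i = p''(x_i). Step sizes h_i = 1, 1, 1; slopes of the chords Δ_i = (y_(i+1) - y_i)/h_i = -8, 4, 5.
  1·m_0 + 4·m_1 + 1·m_2 = 6(Δ_1 - Δ_0) = 72
  1·m_1 + 4·m_2 + 1·m_3 = 6(Δ_2 - Δ_1) = 6
Clamped end conditions give two more equations: 2h_0·m_0 + h_0·m_1 = 6(Δ_0 - p'(2)) = -42 and h_2·m_2 + 2h_2·m_3 = 6(p'(5) - Δ_2) = -21.
Solving: m_0 = -521/15, m_1 = 412/15, m_2 = -47/15, m_3 = -134/15.
On [4, 5], p'(x) = b_2 + 2c_2·(x - 4) + 3d_2·(x - 4)² with b_2 = Δ_2 - h_2(2m_2 + m_3)/6 = 113/15, c_2 = m_2/2 = -47/30, d_2 = (m_3 - m_2)/(6h_2) = -29/30. So p'(4) = 113/15.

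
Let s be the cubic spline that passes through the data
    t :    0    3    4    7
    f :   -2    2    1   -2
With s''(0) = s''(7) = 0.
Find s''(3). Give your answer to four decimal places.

Put M_i = s'' at the i-th knot. Here h = (3, 1, 3) and Δ = (4/3, -1, -1), so the interior equations h_(i-1)·M_(i-1) + 2(h_(i-1)+h_i)·M_i + h_i·M_(i+1) = 6(Δ_i − Δ_(i-1)) read
  3·M_0 + 8·M_1 + 1·M_2 = 6(Δ_1 - Δ_0) = -14
  1·M_1 + 8·M_2 + 3·M_3 = 6(Δ_2 - Δ_1) = 0
Natural end conditions: M_0 = M_3 = 0.
Hence M_0 = 0, M_1 = -16/9, M_2 = 2/9, M_3 = 0.

-1.7778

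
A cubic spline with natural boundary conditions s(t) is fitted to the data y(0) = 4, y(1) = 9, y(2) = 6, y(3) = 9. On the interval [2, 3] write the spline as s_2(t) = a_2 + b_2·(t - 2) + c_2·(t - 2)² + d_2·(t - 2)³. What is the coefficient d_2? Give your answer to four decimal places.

With σ_i denoting the second derivative at x_i, h_i = 1, 1, 1, and Δ_i = (y_(i+1) − y_i)/h_i = 5, -3, 3:
  1·σ_0 + 4·σ_1 + 1·σ_2 = 6(Δ_1 - Δ_0) = -48
  1·σ_1 + 4·σ_2 + 1·σ_3 = 6(Δ_2 - Δ_1) = 36
Natural end conditions: σ_0 = σ_3 = 0.
Forward elimination and back-substitution give σ_0 = 0, σ_1 = -76/5, σ_2 = 64/5, σ_3 = 0.
On [2, 3], with s_2(t) = a_2 + b_2·(t - 2) + c_2·(t - 2)² + d_2·(t - 2)³: c_2 = σ_2/2 = 32/5, d_2 = (σ_3 - σ_2)/(6h_2) = -32/15, b_2 = Δ_2 - h_2(2σ_2 + σ_3)/6 = -19/15.

-2.1333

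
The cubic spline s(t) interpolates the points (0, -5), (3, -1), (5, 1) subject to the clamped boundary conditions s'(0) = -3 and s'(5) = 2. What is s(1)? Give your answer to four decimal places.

With σ_i denoting the second derivative at x_i, h_i = 3, 2, and Δ_i = (y_(i+1) − y_i)/h_i = 4/3, 1:
  3·σ_0 + 10·σ_1 + 2·σ_2 = 6(Δ_1 - Δ_0) = -2
Clamped end conditions give two more equations: 2h_0·σ_0 + h_0·σ_1 = 6(Δ_0 - s'(0)) = 26 and h_1·σ_1 + 2h_1·σ_2 = 6(s'(5) - Δ_1) = 6.
Forward elimination and back-substitution give σ_0 = 83/15, σ_1 = -12/5, σ_2 = 27/10.
On [0, 3], s(t) = -5 - 3·t + 83/30·t² - 119/270·t³.
With t = 1: s(1) = -766/135.

-5.6741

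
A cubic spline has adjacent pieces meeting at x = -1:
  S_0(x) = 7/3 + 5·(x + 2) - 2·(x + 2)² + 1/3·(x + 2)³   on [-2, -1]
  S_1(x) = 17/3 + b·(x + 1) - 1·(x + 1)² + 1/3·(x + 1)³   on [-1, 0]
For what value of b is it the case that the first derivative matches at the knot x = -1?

2

S_0'(x) = 5 - 4·(x + 2) + 1·(x + 2)², so S_0'(-1) = 2. On the right, S_1'(-1) = b, so b = 2.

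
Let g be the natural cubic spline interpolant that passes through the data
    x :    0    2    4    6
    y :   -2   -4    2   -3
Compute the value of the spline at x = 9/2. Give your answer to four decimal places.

1.8875

With m_i denoting the second derivative at x_i, h_i = 2, 2, 2, and Δ_i = (y_(i+1) − y_i)/h_i = -1, 3, -5/2:
  2·m_0 + 8·m_1 + 2·m_2 = 6(Δ_1 - Δ_0) = 24
  2·m_1 + 8·m_2 + 2·m_3 = 6(Δ_2 - Δ_1) = -33
Natural end conditions: m_0 = m_3 = 0.
Forward elimination and back-substitution give m_0 = 0, m_1 = 43/10, m_2 = -26/5, m_3 = 0.
On [4, 6], g(x) = 2 + 29/30·(x - 4) - 13/5·(x - 4)² + 13/30·(x - 4)³.
With (x - 4) = 1/2: g(9/2) = 151/80.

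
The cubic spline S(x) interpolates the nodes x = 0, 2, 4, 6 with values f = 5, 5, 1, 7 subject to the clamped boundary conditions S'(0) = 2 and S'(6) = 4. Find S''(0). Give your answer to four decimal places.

-1.9333

Put σ_i = S'' at the i-th knot. Here h = (2, 2, 2) and Δ = (0, -2, 3), so the interior equations h_(i-1)·σ_(i-1) + 2(h_(i-1)+h_i)·σ_i + h_i·σ_(i+1) = 6(Δ_i − Δ_(i-1)) read
  2·σ_0 + 8·σ_1 + 2·σ_2 = 6(Δ_1 - Δ_0) = -12
  2·σ_1 + 8·σ_2 + 2·σ_3 = 6(Δ_2 - Δ_1) = 30
Clamped end conditions give two more equations: 2h_0·σ_0 + h_0·σ_1 = 6(Δ_0 - S'(0)) = -12 and h_2·σ_2 + 2h_2·σ_3 = 6(S'(6) - Δ_2) = 6.
Solving: σ_0 = -29/15, σ_1 = -32/15, σ_2 = 67/15, σ_3 = -11/15.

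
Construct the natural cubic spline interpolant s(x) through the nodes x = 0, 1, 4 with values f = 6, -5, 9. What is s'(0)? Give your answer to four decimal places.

-12.9583

With σ_i denoting the second derivative at x_i, h_i = 1, 3, and Δ_i = (y_(i+1) − y_i)/h_i = -11, 14/3:
  1·σ_0 + 8·σ_1 + 3·σ_2 = 6(Δ_1 - Δ_0) = 94
Natural end conditions: σ_0 = σ_2 = 0.
Hence σ_0 = 0, σ_1 = 47/4, σ_2 = 0.
On [0, 1], s'(x) = b_0 + 2c_0·x + 3d_0·x² with b_0 = Δ_0 - h_0(2σ_0 + σ_1)/6 = -311/24, c_0 = σ_0/2 = 0, d_0 = (σ_1 - σ_0)/(6h_0) = 47/24. So s'(0) = -311/24.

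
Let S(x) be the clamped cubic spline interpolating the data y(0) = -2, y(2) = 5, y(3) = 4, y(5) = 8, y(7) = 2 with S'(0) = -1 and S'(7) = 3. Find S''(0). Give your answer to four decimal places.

11.5615

Let m_i = S''(x_i). Step sizes h_i = 2, 1, 2, 2; slopes of the chords Δ_i = (y_(i+1) - y_i)/h_i = 7/2, -1, 2, -3.
  2·m_0 + 6·m_1 + 1·m_2 = 6(Δ_1 - Δ_0) = -27
  1·m_1 + 6·m_2 + 2·m_3 = 6(Δ_2 - Δ_1) = 18
  2·m_2 + 8·m_3 + 2·m_4 = 6(Δ_3 - Δ_2) = -30
Clamped end conditions give two more equations: 2h_0·m_0 + h_0·m_1 = 6(Δ_0 - S'(0)) = 27 and h_3·m_3 + 2h_3·m_4 = 6(S'(7) - Δ_3) = 36.
Solving: m_0 = 2821/244, m_1 = -587/61, m_2 = 929/122, m_3 = -551/61, m_4 = 1649/122.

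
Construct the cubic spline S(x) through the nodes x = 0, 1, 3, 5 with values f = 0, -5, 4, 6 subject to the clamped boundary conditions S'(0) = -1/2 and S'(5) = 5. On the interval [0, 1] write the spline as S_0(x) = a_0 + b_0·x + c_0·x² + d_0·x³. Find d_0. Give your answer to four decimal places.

6.3043

Put M_i = S'' at the i-th knot. Here h = (1, 2, 2) and Δ = (-5, 9/2, 1), so the interior equations h_(i-1)·M_(i-1) + 2(h_(i-1)+h_i)·M_i + h_i·M_(i+1) = 6(Δ_i − Δ_(i-1)) read
  1·M_0 + 6·M_1 + 2·M_2 = 6(Δ_1 - Δ_0) = 57
  2·M_1 + 8·M_2 + 2·M_3 = 6(Δ_2 - Δ_1) = -21
Clamped end conditions give two more equations: 2h_0·M_0 + h_0·M_1 = 6(Δ_0 - S'(0)) = -27 and h_2·M_2 + 2h_2·M_3 = 6(S'(5) - Δ_2) = 24.
Solving: M_0 = -497/23, M_1 = 373/23, M_2 = -215/23, M_3 = 491/46.
On [0, 1], with S_0(x) = a_0 + b_0·x + c_0·x² + d_0·x³: c_0 = M_0/2 = -497/46, d_0 = (M_1 - M_0)/(6h_0) = 145/23, b_0 = Δ_0 - h_0(2M_0 + M_1)/6 = -1/2.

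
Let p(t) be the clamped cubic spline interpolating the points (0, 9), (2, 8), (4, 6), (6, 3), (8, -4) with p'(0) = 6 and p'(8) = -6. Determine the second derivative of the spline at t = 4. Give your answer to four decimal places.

With M_i denoting the second derivative at x_i, h_i = 2, 2, 2, 2, and Δ_i = (y_(i+1) − y_i)/h_i = -1/2, -1, -3/2, -7/2:
  2·M_0 + 8·M_1 + 2·M_2 = 6(Δ_1 - Δ_0) = -3
  2·M_1 + 8·M_2 + 2·M_3 = 6(Δ_2 - Δ_1) = -3
  2·M_2 + 8·M_3 + 2·M_4 = 6(Δ_3 - Δ_2) = -12
Clamped end conditions give two more equations: 2h_0·M_0 + h_0·M_1 = 6(Δ_0 - p'(0)) = -39 and h_3·M_3 + 2h_3·M_4 = 6(p'(8) - Δ_3) = -15.
Solving the tridiagonal system: M_0 = -177/16, M_1 = 21/8, M_2 = -15/16, M_3 = -3/8, M_4 = -57/16.

-0.9375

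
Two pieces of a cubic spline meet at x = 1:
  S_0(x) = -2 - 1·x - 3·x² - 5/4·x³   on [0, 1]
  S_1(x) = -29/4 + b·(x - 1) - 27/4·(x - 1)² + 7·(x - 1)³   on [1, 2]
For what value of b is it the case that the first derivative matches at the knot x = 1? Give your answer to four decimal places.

S_0'(x) = -1 - 6·x - 15/4·x², so S_0'(1) = -43/4. On the right, S_1'(1) = b, so b = -43/4.

-10.7500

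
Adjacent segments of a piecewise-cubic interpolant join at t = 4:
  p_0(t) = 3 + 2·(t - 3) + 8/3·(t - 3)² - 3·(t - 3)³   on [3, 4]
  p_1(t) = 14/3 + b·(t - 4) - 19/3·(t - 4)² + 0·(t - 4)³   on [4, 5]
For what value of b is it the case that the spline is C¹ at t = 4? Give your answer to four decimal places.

-1.6667

p_0'(t) = 2 + 16/3·(t - 3) - 9·(t - 3)², so p_0'(4) = -5/3. On the right, p_1'(4) = b, so b = -5/3.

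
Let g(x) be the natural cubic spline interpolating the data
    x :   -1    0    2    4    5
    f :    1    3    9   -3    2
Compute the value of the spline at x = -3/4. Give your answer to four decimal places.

With M_i denoting the second derivative at x_i, h_i = 1, 2, 2, 1, and Δ_i = (y_(i+1) − y_i)/h_i = 2, 3, -6, 5:
  1·M_0 + 6·M_1 + 2·M_2 = 6(Δ_1 - Δ_0) = 6
  2·M_1 + 8·M_2 + 2·M_3 = 6(Δ_2 - Δ_1) = -54
  2·M_2 + 6·M_3 + 1·M_4 = 6(Δ_3 - Δ_2) = 66
Natural end conditions: M_0 = M_4 = 0.
Solving the tridiagonal system: M_0 = 0, M_1 = 49/10, M_2 = -117/10, M_3 = 149/10, M_4 = 0.
On [-1, 0], g(x) = 1 + 71/60·(x + 1) + 0·(x + 1)² + 49/60·(x + 1)³.
With (x + 1) = 1/4: g(-3/4) = 335/256.

1.3086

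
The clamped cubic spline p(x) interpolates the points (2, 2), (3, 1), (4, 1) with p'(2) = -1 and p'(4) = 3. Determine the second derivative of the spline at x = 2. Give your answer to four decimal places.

Let M_i = p''(x_i). Step sizes h_i = 1, 1; slopes of the chords Δ_i = (y_(i+1) - y_i)/h_i = -1, 0.
  1·M_0 + 4·M_1 + 1·M_2 = 6(Δ_1 - Δ_0) = 6
Clamped end conditions give two more equations: 2h_0·M_0 + h_0·M_1 = 6(Δ_0 - p'(2)) = 0 and h_1·M_1 + 2h_1·M_2 = 6(p'(4) - Δ_1) = 18.
Hence M_0 = 1/2, M_1 = -1, M_2 = 19/2.

0.5000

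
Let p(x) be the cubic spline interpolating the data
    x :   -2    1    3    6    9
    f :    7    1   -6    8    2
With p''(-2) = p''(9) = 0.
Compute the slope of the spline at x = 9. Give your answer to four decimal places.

-4.5254

Write σ_i for p''(x_i). With h_i = 3, 2, 3, 3 and divided differences Δ_i = -2, -7/2, 14/3, -2, the continuity of p' gives the tridiagonal system
  3·σ_0 + 10·σ_1 + 2·σ_2 = 6(Δ_1 - Δ_0) = -9
  2·σ_1 + 10·σ_2 + 3·σ_3 = 6(Δ_2 - Δ_1) = 49
  3·σ_2 + 12·σ_3 + 3·σ_4 = 6(Δ_3 - Δ_2) = -40
Natural end conditions: σ_0 = σ_4 = 0.
Forward elimination and back-substitution give σ_0 = 0, σ_1 = -805/354, σ_2 = 1216/177, σ_3 = -298/59, σ_4 = 0.
On [6, 9], p'(x) = b_3 + 2c_3·(x - 6) + 3d_3·(x - 6)² with b_3 = Δ_3 - h_3(2σ_3 + σ_4)/6 = 180/59, c_3 = σ_3/2 = -149/59, d_3 = (σ_4 - σ_3)/(6h_3) = 149/531. So p'(9) = -267/59.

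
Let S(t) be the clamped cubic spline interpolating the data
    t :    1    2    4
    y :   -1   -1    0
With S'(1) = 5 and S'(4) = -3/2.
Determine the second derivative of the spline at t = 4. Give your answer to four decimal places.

-5.6667

Put σ_i = S'' at the i-th knot. Here h = (1, 2) and Δ = (0, 1/2), so the interior equations h_(i-1)·σ_(i-1) + 2(h_(i-1)+h_i)·σ_i + h_i·σ_(i+1) = 6(Δ_i − Δ_(i-1)) read
  1·σ_0 + 6·σ_1 + 2·σ_2 = 6(Δ_1 - Δ_0) = 3
Clamped end conditions give two more equations: 2h_0·σ_0 + h_0·σ_1 = 6(Δ_0 - S'(1)) = -30 and h_1·σ_1 + 2h_1·σ_2 = 6(S'(4) - Δ_1) = -12.
Forward elimination and back-substitution give σ_0 = -53/3, σ_1 = 16/3, σ_2 = -17/3.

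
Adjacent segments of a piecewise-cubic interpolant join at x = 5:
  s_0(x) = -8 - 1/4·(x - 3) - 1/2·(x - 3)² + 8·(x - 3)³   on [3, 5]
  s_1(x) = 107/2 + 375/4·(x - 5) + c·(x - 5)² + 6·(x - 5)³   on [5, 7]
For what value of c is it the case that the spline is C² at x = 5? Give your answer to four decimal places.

s_0''(x) = -1 + 48·(x - 3), so s_0''(5) = 95. On the right, s_1''(5) = 2c, so c = 95/2.

47.5000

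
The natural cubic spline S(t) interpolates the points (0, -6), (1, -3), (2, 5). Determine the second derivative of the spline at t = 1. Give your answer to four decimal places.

7.5000

Let M_i = S''(x_i). Step sizes h_i = 1, 1; slopes of the chords Δ_i = (y_(i+1) - y_i)/h_i = 3, 8.
  1·M_0 + 4·M_1 + 1·M_2 = 6(Δ_1 - Δ_0) = 30
Natural end conditions: M_0 = M_2 = 0.
Forward elimination and back-substitution give M_0 = 0, M_1 = 15/2, M_2 = 0.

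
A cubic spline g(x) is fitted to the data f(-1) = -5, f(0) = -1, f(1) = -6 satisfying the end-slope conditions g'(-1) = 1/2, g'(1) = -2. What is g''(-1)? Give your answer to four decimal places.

Let M_i = g''(x_i). Step sizes h_i = 1, 1; slopes of the chords Δ_i = (y_(i+1) - y_i)/h_i = 4, -5.
  1·M_0 + 4·M_1 + 1·M_2 = 6(Δ_1 - Δ_0) = -54
Clamped end conditions give two more equations: 2h_0·M_0 + h_0·M_1 = 6(Δ_0 - g'(-1)) = 21 and h_1·M_1 + 2h_1·M_2 = 6(g'(1) - Δ_1) = 18.
Forward elimination and back-substitution give M_0 = 91/4, M_1 = -49/2, M_2 = 85/4.

22.7500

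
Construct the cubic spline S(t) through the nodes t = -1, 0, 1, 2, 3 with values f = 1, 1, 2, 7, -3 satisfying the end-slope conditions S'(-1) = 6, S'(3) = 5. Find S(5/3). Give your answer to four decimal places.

Put M_i = S'' at the i-th knot. Here h = (1, 1, 1, 1) and Δ = (0, 1, 5, -10), so the interior equations h_(i-1)·M_(i-1) + 2(h_(i-1)+h_i)·M_i + h_i·M_(i+1) = 6(Δ_i − Δ_(i-1)) read
  1·M_0 + 4·M_1 + 1·M_2 = 6(Δ_1 - Δ_0) = 6
  1·M_1 + 4·M_2 + 1·M_3 = 6(Δ_2 - Δ_1) = 24
  1·M_2 + 4·M_3 + 1·M_4 = 6(Δ_3 - Δ_2) = -90
Clamped end conditions give two more equations: 2h_0·M_0 + h_0·M_1 = 6(Δ_0 - S'(-1)) = -36 and h_3·M_3 + 2h_3·M_4 = 6(S'(3) - Δ_3) = 90.
Solving the tridiagonal system: M_0 = -535/28, M_1 = 31/14, M_2 = 65/4, M_3 = -605/14, M_4 = 1865/28.
On [1, 2], S(t) = 2 + 95/14·(t - 1) + 65/8·(t - 1)² - 555/56·(t - 1)³.
With (t - 1) = 2/3: S(5/3) = 907/126.

7.1984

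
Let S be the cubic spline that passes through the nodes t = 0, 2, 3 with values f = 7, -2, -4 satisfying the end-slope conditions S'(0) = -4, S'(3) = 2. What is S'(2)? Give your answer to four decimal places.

-4.2500

Write σ_i for S''(x_i). With h_i = 2, 1 and divided differences Δ_i = -9/2, -2, the continuity of S' gives the tridiagonal system
  2·σ_0 + 6·σ_1 + 1·σ_2 = 6(Δ_1 - Δ_0) = 15
Clamped end conditions give two more equations: 2h_0·σ_0 + h_0·σ_1 = 6(Δ_0 - S'(0)) = -3 and h_1·σ_1 + 2h_1·σ_2 = 6(S'(3) - Δ_1) = 24.
Solving: σ_0 = -5/4, σ_1 = 1, σ_2 = 23/2.
On [2, 3], S'(t) = b_1 + 2c_1·(t - 2) + 3d_1·(t - 2)² with b_1 = Δ_1 - h_1(2σ_1 + σ_2)/6 = -17/4, c_1 = σ_1/2 = 1/2, d_1 = (σ_2 - σ_1)/(6h_1) = 7/4. So S'(2) = -17/4.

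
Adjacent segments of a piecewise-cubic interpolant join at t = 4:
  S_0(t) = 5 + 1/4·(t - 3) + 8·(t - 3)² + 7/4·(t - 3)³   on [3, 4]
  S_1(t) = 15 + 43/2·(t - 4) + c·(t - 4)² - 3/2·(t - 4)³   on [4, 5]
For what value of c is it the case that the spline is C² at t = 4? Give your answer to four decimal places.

13.2500

S_0''(t) = 16 + 21/2·(t - 3), so S_0''(4) = 53/2. On the right, S_1''(4) = 2c, so c = 53/4.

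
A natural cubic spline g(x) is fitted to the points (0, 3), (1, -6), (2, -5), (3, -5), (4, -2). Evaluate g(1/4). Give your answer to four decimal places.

Put m_i = g'' at the i-th knot. Here h = (1, 1, 1, 1) and Δ = (-9, 1, 0, 3), so the interior equations h_(i-1)·m_(i-1) + 2(h_(i-1)+h_i)·m_i + h_i·m_(i+1) = 6(Δ_i − Δ_(i-1)) read
  1·m_0 + 4·m_1 + 1·m_2 = 6(Δ_1 - Δ_0) = 60
  1·m_1 + 4·m_2 + 1·m_3 = 6(Δ_2 - Δ_1) = -6
  1·m_2 + 4·m_3 + 1·m_4 = 6(Δ_3 - Δ_2) = 18
Natural end conditions: m_0 = m_4 = 0.
Solving the tridiagonal system: m_0 = 0, m_1 = 471/28, m_2 = -51/7, m_3 = 177/28, m_4 = 0.
On [0, 1], g(x) = 3 - 661/56·x + 0·x² + 157/56·x³.
With x = 1/4: g(1/4) = 333/3584.

0.0929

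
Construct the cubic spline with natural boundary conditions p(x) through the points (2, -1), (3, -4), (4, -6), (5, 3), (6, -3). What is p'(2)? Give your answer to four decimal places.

Write M_i for p''(x_i). With h_i = 1, 1, 1, 1 and divided differences Δ_i = -3, -2, 9, -6, the continuity of p' gives the tridiagonal system
  1·M_0 + 4·M_1 + 1·M_2 = 6(Δ_1 - Δ_0) = 6
  1·M_1 + 4·M_2 + 1·M_3 = 6(Δ_2 - Δ_1) = 66
  1·M_2 + 4·M_3 + 1·M_4 = 6(Δ_3 - Δ_2) = -90
Natural end conditions: M_0 = M_4 = 0.
Hence M_0 = 0, M_1 = -33/7, M_2 = 174/7, M_3 = -201/7, M_4 = 0.
On [2, 3], p'(x) = b_0 + 2c_0·(x - 2) + 3d_0·(x - 2)² with b_0 = Δ_0 - h_0(2M_0 + M_1)/6 = -31/14, c_0 = M_0/2 = 0, d_0 = (M_1 - M_0)/(6h_0) = -11/14. So p'(2) = -31/14.

-2.2143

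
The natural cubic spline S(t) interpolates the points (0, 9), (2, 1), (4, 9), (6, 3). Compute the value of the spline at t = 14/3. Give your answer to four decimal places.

With m_i denoting the second derivative at x_i, h_i = 2, 2, 2, and Δ_i = (y_(i+1) − y_i)/h_i = -4, 4, -3:
  2·m_0 + 8·m_1 + 2·m_2 = 6(Δ_1 - Δ_0) = 48
  2·m_1 + 8·m_2 + 2·m_3 = 6(Δ_2 - Δ_1) = -42
Natural end conditions: m_0 = m_3 = 0.
Solving: m_0 = 0, m_1 = 39/5, m_2 = -36/5, m_3 = 0.
On [4, 6], S(t) = 9 + 9/5·(t - 4) - 18/5·(t - 4)² + 3/5·(t - 4)³.
With (t - 4) = 2/3: S(14/3) = 79/9.

8.7778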